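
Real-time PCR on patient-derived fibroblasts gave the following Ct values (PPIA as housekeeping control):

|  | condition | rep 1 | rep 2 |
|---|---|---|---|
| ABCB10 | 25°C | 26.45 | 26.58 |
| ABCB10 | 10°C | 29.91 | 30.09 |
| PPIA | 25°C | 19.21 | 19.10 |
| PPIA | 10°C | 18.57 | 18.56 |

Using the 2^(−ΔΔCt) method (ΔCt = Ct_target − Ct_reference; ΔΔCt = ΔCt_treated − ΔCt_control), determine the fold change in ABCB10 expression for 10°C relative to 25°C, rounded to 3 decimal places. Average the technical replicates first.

Mean Ct: ABCB10 25°C 26.515; ABCB10 10°C 30.000; PPIA 25°C 19.155; PPIA 10°C 18.565
ΔCt(25°C) = 26.515 − 19.155 = 7.360
ΔCt(10°C) = 30.000 − 18.565 = 11.435
ΔΔCt = 11.435 − 7.360 = 4.075
Fold change = 2^(−4.075) = 0.0593

0.059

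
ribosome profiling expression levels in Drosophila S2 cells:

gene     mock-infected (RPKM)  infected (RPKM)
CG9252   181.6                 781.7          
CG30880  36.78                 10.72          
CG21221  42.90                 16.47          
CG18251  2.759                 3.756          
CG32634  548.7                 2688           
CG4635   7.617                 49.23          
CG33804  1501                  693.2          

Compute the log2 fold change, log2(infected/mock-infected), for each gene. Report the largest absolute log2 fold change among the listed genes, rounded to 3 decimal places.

log2(781.7/181.6) = 2.106  (CG9252)
log2(10.72/36.78) = -1.779  (CG30880)
log2(16.47/42.90) = -1.381  (CG21221)
log2(3.756/2.759) = 0.445  (CG18251)
log2(2688/548.7) = 2.292  (CG32634)
log2(49.23/7.617) = 2.692  (CG4635)
log2(693.2/1501) = -1.115  (CG33804)
The largest magnitude belongs to CG4635.

2.692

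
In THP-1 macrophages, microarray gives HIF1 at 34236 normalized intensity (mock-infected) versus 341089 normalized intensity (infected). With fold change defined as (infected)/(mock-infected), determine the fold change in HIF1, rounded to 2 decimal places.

Fold change = 341089 / 34236 = 9.963
HIF1 is upregulated.

9.96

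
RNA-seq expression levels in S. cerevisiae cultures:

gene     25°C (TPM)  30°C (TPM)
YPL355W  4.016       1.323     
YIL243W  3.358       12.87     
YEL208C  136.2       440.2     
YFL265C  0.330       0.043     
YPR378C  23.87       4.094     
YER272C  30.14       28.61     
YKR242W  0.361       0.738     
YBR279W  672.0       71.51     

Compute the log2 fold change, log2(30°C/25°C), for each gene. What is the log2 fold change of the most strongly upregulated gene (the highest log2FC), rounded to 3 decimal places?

1.938

log2(1.323/4.016) = -1.602  (YPL355W)
log2(12.87/3.358) = 1.938  (YIL243W)
log2(440.2/136.2) = 1.692  (YEL208C)
log2(0.043/0.330) = -2.940  (YFL265C)
log2(4.094/23.87) = -2.544  (YPR378C)
log2(28.61/30.14) = -0.075  (YER272C)
log2(0.738/0.361) = 1.032  (YKR242W)
log2(71.51/672.0) = -3.232  (YBR279W)
YIL243W is most strongly upregulated.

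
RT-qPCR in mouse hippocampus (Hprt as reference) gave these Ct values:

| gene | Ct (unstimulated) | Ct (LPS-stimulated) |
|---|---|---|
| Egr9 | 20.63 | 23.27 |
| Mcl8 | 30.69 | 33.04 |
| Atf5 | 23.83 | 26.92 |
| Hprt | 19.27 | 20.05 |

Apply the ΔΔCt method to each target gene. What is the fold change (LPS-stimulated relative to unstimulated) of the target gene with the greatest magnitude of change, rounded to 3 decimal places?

Egr9: ΔΔCt = (23.27−20.05) − (20.63−19.27) = 3.22 − 1.36 = 1.86; fold change = 2^-1.86 = 0.275
Mcl8: ΔΔCt = (33.04−20.05) − (30.69−19.27) = 12.99 − 11.42 = 1.57; fold change = 2^-1.57 = 0.337
Atf5: ΔΔCt = (26.92−20.05) − (23.83−19.27) = 6.87 − 4.56 = 2.31; fold change = 2^-2.31 = 0.202
Atf5 has the largest |ΔΔCt| = 2.31.

0.202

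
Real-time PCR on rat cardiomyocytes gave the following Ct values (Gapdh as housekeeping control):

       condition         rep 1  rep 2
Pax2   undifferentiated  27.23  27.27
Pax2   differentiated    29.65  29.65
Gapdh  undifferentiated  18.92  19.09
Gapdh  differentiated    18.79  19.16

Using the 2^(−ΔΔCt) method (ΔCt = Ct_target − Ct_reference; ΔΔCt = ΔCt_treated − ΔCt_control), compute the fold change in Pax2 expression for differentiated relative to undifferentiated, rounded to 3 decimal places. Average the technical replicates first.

0.186

Mean Ct: Pax2 undifferentiated 27.250; Pax2 differentiated 29.650; Gapdh undifferentiated 19.005; Gapdh differentiated 18.975
ΔCt(undifferentiated) = 27.250 − 19.005 = 8.245
ΔCt(differentiated) = 29.650 − 18.975 = 10.675
ΔΔCt = 10.675 − 8.245 = 2.430
Fold change = 2^(−2.430) = 0.1856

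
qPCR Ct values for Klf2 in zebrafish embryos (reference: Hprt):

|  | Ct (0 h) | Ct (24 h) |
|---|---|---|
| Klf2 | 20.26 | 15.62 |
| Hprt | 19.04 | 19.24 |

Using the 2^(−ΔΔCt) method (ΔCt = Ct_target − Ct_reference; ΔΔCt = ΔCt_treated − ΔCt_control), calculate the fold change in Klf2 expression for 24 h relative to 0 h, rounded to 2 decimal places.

ΔCt(0 h) = 20.260 − 19.040 = 1.220
ΔCt(24 h) = 15.620 − 19.240 = -3.620
ΔΔCt = -3.620 − 1.220 = -4.840
Fold change = 2^(−(-4.840)) = 2^4.840 = 28.641

28.64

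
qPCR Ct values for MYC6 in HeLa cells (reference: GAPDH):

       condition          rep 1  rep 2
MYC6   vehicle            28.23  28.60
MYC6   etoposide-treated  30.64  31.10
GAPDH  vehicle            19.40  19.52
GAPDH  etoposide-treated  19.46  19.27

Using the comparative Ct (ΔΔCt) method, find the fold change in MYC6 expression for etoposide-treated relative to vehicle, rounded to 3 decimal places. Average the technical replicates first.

Mean Ct: MYC6 vehicle 28.415; MYC6 etoposide-treated 30.870; GAPDH vehicle 19.460; GAPDH etoposide-treated 19.365
ΔCt(vehicle) = 28.415 − 19.460 = 8.955
ΔCt(etoposide-treated) = 30.870 − 19.365 = 11.505
ΔΔCt = 11.505 − 8.955 = 2.550
Fold change = 2^(−2.550) = 0.1708

0.171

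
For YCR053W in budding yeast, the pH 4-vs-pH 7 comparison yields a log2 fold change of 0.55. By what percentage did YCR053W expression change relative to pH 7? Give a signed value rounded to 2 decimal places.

46.41%

Fold change = 2^(0.55) = 1.4641
Percent change = (FC − 1) × 100% = (1.4641 − 1) × 100 = 46.41%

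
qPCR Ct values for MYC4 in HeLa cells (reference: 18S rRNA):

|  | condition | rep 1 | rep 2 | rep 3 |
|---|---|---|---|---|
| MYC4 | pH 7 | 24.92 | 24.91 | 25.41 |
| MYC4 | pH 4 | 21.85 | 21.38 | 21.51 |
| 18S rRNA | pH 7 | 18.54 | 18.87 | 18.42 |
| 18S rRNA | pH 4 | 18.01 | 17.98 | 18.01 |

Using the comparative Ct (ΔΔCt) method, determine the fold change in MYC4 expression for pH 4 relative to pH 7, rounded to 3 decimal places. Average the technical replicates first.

7.413

Mean Ct: MYC4 pH 7 25.080; MYC4 pH 4 21.580; 18S rRNA pH 7 18.610; 18S rRNA pH 4 18.000
ΔCt(pH 7) = 25.080 − 18.610 = 6.470
ΔCt(pH 4) = 21.580 − 18.000 = 3.580
ΔΔCt = 3.580 − 6.470 = -2.890
Fold change = 2^(−(-2.890)) = 2^2.890 = 7.4127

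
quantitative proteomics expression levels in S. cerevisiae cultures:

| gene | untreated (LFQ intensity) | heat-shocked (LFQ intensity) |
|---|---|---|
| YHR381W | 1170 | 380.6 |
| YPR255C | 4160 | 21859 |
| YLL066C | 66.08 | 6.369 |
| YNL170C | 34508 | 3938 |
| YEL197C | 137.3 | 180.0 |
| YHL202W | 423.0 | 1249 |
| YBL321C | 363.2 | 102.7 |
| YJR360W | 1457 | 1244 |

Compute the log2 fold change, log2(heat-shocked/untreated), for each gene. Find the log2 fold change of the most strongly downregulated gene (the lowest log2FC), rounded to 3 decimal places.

-3.375

log2(380.6/1170) = -1.620  (YHR381W)
log2(21859/4160) = 2.394  (YPR255C)
log2(6.369/66.08) = -3.375  (YLL066C)
log2(3938/34508) = -3.131  (YNL170C)
log2(180.0/137.3) = 0.391  (YEL197C)
log2(1249/423.0) = 1.562  (YHL202W)
log2(102.7/363.2) = -1.822  (YBL321C)
log2(1244/1457) = -0.228  (YJR360W)
YLL066C is most strongly downregulated.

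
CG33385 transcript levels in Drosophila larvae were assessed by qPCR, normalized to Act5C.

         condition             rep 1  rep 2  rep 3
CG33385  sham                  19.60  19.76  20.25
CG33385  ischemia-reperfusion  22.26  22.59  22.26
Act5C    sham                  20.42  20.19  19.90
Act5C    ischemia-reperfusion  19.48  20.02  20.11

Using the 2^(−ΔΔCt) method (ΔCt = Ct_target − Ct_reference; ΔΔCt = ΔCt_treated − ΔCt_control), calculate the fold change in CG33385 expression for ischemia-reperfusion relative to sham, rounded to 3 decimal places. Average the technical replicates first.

Mean Ct: CG33385 sham 19.870; CG33385 ischemia-reperfusion 22.370; Act5C sham 20.170; Act5C ischemia-reperfusion 19.870
ΔCt(sham) = 19.870 − 20.170 = -0.300
ΔCt(ischemia-reperfusion) = 22.370 − 19.870 = 2.500
ΔΔCt = 2.500 − (-0.300) = 2.800
Fold change = 2^(−2.800) = 0.1436

0.144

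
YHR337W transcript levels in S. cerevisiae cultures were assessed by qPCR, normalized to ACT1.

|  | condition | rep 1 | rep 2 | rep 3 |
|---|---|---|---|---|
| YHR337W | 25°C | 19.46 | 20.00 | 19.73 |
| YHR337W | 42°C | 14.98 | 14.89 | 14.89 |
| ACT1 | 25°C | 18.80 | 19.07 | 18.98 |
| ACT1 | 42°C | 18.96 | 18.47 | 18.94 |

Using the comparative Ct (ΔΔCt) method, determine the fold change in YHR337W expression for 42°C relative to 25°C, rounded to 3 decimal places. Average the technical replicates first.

Mean Ct: YHR337W 25°C 19.730; YHR337W 42°C 14.920; ACT1 25°C 18.950; ACT1 42°C 18.790
ΔCt(25°C) = 19.730 − 18.950 = 0.780
ΔCt(42°C) = 14.920 − 18.790 = -3.870
ΔΔCt = -3.870 − 0.780 = -4.650
Fold change = 2^(−(-4.650)) = 2^4.650 = 25.1067

25.107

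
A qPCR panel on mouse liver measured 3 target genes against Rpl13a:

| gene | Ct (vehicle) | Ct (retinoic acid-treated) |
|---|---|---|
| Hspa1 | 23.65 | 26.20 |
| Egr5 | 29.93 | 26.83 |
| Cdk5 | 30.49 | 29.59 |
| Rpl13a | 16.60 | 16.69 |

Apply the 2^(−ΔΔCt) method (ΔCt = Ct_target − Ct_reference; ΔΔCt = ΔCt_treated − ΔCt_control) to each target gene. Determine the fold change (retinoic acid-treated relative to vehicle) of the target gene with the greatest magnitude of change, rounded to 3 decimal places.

9.126

Hspa1: ΔΔCt = (26.20−16.69) − (23.65−16.60) = 9.51 − 7.05 = 2.46; fold change = 2^-2.46 = 0.182
Egr5: ΔΔCt = (26.83−16.69) − (29.93−16.60) = 10.14 − 13.33 = -3.19; fold change = 2^3.19 = 9.126
Cdk5: ΔΔCt = (29.59−16.69) − (30.49−16.60) = 12.90 − 13.89 = -0.99; fold change = 2^0.99 = 1.986
Egr5 has the largest |ΔΔCt| = 3.19.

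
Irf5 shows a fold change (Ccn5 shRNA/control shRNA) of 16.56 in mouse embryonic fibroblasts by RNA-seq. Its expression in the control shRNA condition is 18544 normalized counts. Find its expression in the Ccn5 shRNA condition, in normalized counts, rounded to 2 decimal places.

Ccn5 shRNA expression = 18544 × 16.56 = 307088.64

307088.64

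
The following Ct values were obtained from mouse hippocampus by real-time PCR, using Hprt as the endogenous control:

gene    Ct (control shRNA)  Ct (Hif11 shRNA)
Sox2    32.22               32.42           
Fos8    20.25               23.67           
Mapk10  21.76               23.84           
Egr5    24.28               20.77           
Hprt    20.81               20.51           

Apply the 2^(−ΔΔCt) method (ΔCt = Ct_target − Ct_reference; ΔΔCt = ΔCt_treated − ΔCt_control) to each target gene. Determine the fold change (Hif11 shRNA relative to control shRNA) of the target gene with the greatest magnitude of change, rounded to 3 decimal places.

Sox2: ΔΔCt = (32.42−20.51) − (32.22−20.81) = 11.91 − 11.41 = 0.50; fold change = 2^-0.50 = 0.707
Fos8: ΔΔCt = (23.67−20.51) − (20.25−20.81) = 3.16 − (-0.56) = 3.72; fold change = 2^-3.72 = 0.076
Mapk10: ΔΔCt = (23.84−20.51) − (21.76−20.81) = 3.33 − 0.95 = 2.38; fold change = 2^-2.38 = 0.192
Egr5: ΔΔCt = (20.77−20.51) − (24.28−20.81) = 0.26 − 3.47 = -3.21; fold change = 2^3.21 = 9.254
Fos8 has the largest |ΔΔCt| = 3.72.

0.076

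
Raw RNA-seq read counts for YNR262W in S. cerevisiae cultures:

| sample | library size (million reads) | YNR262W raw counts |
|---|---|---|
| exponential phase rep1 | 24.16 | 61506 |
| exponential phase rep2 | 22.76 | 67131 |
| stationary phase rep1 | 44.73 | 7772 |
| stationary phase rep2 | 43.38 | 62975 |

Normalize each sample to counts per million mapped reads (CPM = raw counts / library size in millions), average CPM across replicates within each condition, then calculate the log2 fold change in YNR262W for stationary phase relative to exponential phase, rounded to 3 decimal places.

CPM(exponential phase rep1) = 61506 / 24.16 = 2545.7781
CPM(exponential phase rep2) = 67131 / 22.76 = 2949.5167
CPM(stationary phase rep1) = 7772 / 44.73 = 173.7536
CPM(stationary phase rep2) = 62975 / 43.38 = 1451.7059
mean CPM(exponential phase) = 2747.6474; mean CPM(stationary phase) = 812.7297
Fold change = 812.7297 / 2747.6474 = 0.29579
log2(0.29579) = -1.7573

-1.757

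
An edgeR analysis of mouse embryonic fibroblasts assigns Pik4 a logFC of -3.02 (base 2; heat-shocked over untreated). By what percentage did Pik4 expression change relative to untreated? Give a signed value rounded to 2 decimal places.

Fold change = 2^(-3.02) = 0.1233
Percent change = (FC − 1) × 100% = (0.1233 − 1) × 100 = -87.67%

-87.67%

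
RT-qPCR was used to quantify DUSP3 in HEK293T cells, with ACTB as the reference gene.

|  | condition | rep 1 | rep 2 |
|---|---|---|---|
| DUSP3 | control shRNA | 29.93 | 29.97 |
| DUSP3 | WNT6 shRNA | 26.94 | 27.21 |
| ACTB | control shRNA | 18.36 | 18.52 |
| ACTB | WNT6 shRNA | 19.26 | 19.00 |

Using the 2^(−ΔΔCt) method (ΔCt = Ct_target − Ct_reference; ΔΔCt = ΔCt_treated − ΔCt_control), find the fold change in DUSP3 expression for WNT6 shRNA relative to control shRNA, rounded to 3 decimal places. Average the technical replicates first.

11.835

Mean Ct: DUSP3 control shRNA 29.950; DUSP3 WNT6 shRNA 27.075; ACTB control shRNA 18.440; ACTB WNT6 shRNA 19.130
ΔCt(control shRNA) = 29.950 − 18.440 = 11.510
ΔCt(WNT6 shRNA) = 27.075 − 19.130 = 7.945
ΔΔCt = 7.945 − 11.510 = -3.565
Fold change = 2^(−(-3.565)) = 2^3.565 = 11.8351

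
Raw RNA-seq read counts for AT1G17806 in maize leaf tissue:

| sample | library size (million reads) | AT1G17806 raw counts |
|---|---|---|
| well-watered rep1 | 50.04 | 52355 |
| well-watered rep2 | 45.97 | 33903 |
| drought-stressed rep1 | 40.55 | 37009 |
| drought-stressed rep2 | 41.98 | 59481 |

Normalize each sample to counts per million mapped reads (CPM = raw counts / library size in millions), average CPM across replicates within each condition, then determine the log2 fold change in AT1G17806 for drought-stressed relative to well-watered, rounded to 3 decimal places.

CPM(well-watered rep1) = 52355 / 50.04 = 1046.2630
CPM(well-watered rep2) = 33903 / 45.97 = 737.5027
CPM(drought-stressed rep1) = 37009 / 40.55 = 912.6757
CPM(drought-stressed rep2) = 59481 / 41.98 = 1416.8890
mean CPM(well-watered) = 891.8829; mean CPM(drought-stressed) = 1164.7824
Fold change = 1164.7824 / 891.8829 = 1.30598
log2(1.30598) = 0.3851

0.385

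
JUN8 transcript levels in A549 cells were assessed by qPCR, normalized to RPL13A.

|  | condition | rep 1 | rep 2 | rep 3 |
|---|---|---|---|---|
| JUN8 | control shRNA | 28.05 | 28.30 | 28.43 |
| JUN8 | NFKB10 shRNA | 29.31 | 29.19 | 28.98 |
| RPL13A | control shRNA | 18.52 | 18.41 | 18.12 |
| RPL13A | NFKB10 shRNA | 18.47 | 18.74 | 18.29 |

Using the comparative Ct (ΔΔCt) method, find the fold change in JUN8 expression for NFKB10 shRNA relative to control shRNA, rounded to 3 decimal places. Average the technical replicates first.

0.595

Mean Ct: JUN8 control shRNA 28.260; JUN8 NFKB10 shRNA 29.160; RPL13A control shRNA 18.350; RPL13A NFKB10 shRNA 18.500
ΔCt(control shRNA) = 28.260 − 18.350 = 9.910
ΔCt(NFKB10 shRNA) = 29.160 − 18.500 = 10.660
ΔΔCt = 10.660 − 9.910 = 0.750
Fold change = 2^(−0.750) = 0.5946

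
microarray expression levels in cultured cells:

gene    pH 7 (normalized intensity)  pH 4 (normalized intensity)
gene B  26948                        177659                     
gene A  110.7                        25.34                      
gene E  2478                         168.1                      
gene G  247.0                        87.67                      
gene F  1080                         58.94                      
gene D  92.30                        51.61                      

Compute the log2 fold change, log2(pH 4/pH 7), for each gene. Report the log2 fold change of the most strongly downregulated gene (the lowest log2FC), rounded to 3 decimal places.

log2(177659/26948) = 2.721  (gene B)
log2(25.34/110.7) = -2.127  (gene A)
log2(168.1/2478) = -3.882  (gene E)
log2(87.67/247.0) = -1.494  (gene G)
log2(58.94/1080) = -4.196  (gene F)
log2(51.61/92.30) = -0.839  (gene D)
gene F is most strongly downregulated.

-4.196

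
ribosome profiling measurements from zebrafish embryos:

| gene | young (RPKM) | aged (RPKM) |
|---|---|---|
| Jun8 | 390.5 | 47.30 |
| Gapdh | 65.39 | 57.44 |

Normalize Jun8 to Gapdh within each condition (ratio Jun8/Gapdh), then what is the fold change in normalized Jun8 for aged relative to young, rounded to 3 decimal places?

0.138

Jun8/Gapdh (young) = 390.5 / 65.39 = 5.9719
Jun8/Gapdh (aged) = 47.30 / 57.44 = 0.82347
Fold change = 0.82347 / 5.9719 = 0.1379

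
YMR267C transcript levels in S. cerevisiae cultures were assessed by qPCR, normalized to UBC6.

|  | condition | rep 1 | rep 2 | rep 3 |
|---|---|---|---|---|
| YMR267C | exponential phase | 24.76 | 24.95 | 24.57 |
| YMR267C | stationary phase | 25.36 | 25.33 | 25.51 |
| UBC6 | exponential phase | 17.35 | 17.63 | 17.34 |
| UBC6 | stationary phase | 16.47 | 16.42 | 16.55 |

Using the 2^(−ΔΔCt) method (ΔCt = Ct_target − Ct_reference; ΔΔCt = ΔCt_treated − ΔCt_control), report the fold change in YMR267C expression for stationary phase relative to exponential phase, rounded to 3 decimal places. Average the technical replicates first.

Mean Ct: YMR267C exponential phase 24.760; YMR267C stationary phase 25.400; UBC6 exponential phase 17.440; UBC6 stationary phase 16.480
ΔCt(exponential phase) = 24.760 − 17.440 = 7.320
ΔCt(stationary phase) = 25.400 − 16.480 = 8.920
ΔΔCt = 8.920 − 7.320 = 1.600
Fold change = 2^(−1.600) = 0.3299

0.330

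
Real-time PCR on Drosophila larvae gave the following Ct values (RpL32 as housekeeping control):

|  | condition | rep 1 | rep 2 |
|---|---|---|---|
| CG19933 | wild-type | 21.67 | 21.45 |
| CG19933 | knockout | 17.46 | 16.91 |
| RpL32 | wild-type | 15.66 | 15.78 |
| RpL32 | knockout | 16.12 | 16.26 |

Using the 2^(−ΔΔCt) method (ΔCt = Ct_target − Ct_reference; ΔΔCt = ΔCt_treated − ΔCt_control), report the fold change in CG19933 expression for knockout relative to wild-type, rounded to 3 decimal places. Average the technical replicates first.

Mean Ct: CG19933 wild-type 21.560; CG19933 knockout 17.185; RpL32 wild-type 15.720; RpL32 knockout 16.190
ΔCt(wild-type) = 21.560 − 15.720 = 5.840
ΔCt(knockout) = 17.185 − 16.190 = 0.995
ΔΔCt = 0.995 − 5.840 = -4.845
Fold change = 2^(−(-4.845)) = 2^4.845 = 28.7402

28.740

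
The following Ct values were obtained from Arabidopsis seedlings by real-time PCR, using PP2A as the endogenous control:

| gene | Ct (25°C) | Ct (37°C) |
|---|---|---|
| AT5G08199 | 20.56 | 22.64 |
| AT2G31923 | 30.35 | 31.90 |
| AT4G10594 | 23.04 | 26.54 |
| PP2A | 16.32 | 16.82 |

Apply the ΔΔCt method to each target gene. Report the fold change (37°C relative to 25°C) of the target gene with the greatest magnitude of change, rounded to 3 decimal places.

0.125

AT5G08199: ΔΔCt = (22.64−16.82) − (20.56−16.32) = 5.82 − 4.24 = 1.58; fold change = 2^-1.58 = 0.334
AT2G31923: ΔΔCt = (31.90−16.82) − (30.35−16.32) = 15.08 − 14.03 = 1.05; fold change = 2^-1.05 = 0.483
AT4G10594: ΔΔCt = (26.54−16.82) − (23.04−16.32) = 9.72 − 6.72 = 3.00; fold change = 2^-3.00 = 0.125
AT4G10594 has the largest |ΔΔCt| = 3.00.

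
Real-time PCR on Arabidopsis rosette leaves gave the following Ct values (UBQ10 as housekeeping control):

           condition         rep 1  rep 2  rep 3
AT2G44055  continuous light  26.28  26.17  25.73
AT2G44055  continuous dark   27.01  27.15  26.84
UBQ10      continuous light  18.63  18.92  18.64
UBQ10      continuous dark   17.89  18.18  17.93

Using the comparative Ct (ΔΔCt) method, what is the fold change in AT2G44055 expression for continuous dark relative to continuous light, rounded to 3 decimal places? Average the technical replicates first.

0.314

Mean Ct: AT2G44055 continuous light 26.060; AT2G44055 continuous dark 27.000; UBQ10 continuous light 18.730; UBQ10 continuous dark 18.000
ΔCt(continuous light) = 26.060 − 18.730 = 7.330
ΔCt(continuous dark) = 27.000 − 18.000 = 9.000
ΔΔCt = 9.000 − 7.330 = 1.670
Fold change = 2^(−1.670) = 0.3143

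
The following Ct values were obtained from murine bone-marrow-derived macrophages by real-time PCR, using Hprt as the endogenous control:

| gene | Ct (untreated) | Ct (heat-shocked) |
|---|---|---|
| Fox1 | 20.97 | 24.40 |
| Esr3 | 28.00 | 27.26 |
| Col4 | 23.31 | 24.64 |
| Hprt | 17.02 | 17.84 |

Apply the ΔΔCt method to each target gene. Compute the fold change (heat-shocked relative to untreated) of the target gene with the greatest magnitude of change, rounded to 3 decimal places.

Fox1: ΔΔCt = (24.40−17.84) − (20.97−17.02) = 6.56 − 3.95 = 2.61; fold change = 2^-2.61 = 0.164
Esr3: ΔΔCt = (27.26−17.84) − (28.00−17.02) = 9.42 − 10.98 = -1.56; fold change = 2^1.56 = 2.949
Col4: ΔΔCt = (24.64−17.84) − (23.31−17.02) = 6.80 − 6.29 = 0.51; fold change = 2^-0.51 = 0.702
Fox1 has the largest |ΔΔCt| = 2.61.

0.164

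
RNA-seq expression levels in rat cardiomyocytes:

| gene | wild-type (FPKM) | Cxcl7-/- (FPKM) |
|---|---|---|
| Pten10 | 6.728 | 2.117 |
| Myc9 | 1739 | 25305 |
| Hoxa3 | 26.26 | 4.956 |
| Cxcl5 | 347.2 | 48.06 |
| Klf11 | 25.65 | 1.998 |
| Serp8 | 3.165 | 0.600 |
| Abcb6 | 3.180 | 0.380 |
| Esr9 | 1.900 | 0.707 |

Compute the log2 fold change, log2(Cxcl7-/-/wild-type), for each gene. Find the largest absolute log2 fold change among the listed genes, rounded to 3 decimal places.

3.863

log2(2.117/6.728) = -1.668  (Pten10)
log2(25305/1739) = 3.863  (Myc9)
log2(4.956/26.26) = -2.406  (Hoxa3)
log2(48.06/347.2) = -2.853  (Cxcl5)
log2(1.998/25.65) = -3.682  (Klf11)
log2(0.600/3.165) = -2.399  (Serp8)
log2(0.380/3.180) = -3.065  (Abcb6)
log2(0.707/1.900) = -1.426  (Esr9)
The largest magnitude belongs to Myc9.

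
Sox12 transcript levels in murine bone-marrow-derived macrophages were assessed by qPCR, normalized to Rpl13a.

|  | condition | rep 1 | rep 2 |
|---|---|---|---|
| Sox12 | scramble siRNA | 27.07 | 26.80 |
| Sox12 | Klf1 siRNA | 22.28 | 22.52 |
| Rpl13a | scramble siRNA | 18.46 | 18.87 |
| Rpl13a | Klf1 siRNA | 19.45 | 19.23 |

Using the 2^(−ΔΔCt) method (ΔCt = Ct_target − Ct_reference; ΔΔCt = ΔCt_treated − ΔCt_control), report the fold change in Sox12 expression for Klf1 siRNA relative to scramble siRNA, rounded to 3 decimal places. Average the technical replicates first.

37.014

Mean Ct: Sox12 scramble siRNA 26.935; Sox12 Klf1 siRNA 22.400; Rpl13a scramble siRNA 18.665; Rpl13a Klf1 siRNA 19.340
ΔCt(scramble siRNA) = 26.935 − 18.665 = 8.270
ΔCt(Klf1 siRNA) = 22.400 − 19.340 = 3.060
ΔΔCt = 3.060 − 8.270 = -5.210
Fold change = 2^(−(-5.210)) = 2^5.210 = 37.0140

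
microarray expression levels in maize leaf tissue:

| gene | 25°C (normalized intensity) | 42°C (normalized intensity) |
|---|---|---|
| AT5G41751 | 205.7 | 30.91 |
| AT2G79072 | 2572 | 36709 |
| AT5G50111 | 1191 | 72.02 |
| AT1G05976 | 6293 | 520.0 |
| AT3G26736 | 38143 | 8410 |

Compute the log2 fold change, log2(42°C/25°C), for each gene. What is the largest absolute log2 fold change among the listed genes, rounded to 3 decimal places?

4.048

log2(30.91/205.7) = -2.734  (AT5G41751)
log2(36709/2572) = 3.835  (AT2G79072)
log2(72.02/1191) = -4.048  (AT5G50111)
log2(520.0/6293) = -3.597  (AT1G05976)
log2(8410/38143) = -2.181  (AT3G26736)
The largest magnitude belongs to AT5G50111.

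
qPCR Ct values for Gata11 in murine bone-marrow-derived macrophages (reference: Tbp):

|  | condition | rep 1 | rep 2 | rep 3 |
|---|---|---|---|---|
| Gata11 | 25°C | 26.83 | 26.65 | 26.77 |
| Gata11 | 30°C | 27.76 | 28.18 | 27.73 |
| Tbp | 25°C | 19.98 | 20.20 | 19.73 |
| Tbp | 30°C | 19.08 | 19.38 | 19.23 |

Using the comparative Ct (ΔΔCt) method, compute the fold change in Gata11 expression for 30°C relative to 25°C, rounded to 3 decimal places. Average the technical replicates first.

Mean Ct: Gata11 25°C 26.750; Gata11 30°C 27.890; Tbp 25°C 19.970; Tbp 30°C 19.230
ΔCt(25°C) = 26.750 − 19.970 = 6.780
ΔCt(30°C) = 27.890 − 19.230 = 8.660
ΔΔCt = 8.660 − 6.780 = 1.880
Fold change = 2^(−1.880) = 0.2717

0.272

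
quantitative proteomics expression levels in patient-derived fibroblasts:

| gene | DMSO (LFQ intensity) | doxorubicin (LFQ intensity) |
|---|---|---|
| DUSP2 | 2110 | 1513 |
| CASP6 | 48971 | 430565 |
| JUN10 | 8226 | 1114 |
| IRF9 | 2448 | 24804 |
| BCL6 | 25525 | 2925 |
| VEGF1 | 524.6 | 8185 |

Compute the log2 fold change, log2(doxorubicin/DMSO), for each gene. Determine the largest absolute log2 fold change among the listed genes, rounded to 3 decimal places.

3.964

log2(1513/2110) = -0.480  (DUSP2)
log2(430565/48971) = 3.136  (CASP6)
log2(1114/8226) = -2.884  (JUN10)
log2(24804/2448) = 3.341  (IRF9)
log2(2925/25525) = -3.125  (BCL6)
log2(8185/524.6) = 3.964  (VEGF1)
The largest magnitude belongs to VEGF1.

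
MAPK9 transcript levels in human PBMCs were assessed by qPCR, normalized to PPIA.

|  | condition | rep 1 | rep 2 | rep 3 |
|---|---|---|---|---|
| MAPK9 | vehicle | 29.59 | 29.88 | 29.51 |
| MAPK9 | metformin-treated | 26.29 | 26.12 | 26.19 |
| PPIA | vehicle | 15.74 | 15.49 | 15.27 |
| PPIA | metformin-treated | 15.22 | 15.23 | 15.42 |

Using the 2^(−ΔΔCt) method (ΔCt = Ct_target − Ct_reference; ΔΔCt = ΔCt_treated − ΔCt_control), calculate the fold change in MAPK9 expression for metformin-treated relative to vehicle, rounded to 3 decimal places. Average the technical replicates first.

9.514

Mean Ct: MAPK9 vehicle 29.660; MAPK9 metformin-treated 26.200; PPIA vehicle 15.500; PPIA metformin-treated 15.290
ΔCt(vehicle) = 29.660 − 15.500 = 14.160
ΔCt(metformin-treated) = 26.200 − 15.290 = 10.910
ΔΔCt = 10.910 − 14.160 = -3.250
Fold change = 2^(−(-3.250)) = 2^3.250 = 9.5137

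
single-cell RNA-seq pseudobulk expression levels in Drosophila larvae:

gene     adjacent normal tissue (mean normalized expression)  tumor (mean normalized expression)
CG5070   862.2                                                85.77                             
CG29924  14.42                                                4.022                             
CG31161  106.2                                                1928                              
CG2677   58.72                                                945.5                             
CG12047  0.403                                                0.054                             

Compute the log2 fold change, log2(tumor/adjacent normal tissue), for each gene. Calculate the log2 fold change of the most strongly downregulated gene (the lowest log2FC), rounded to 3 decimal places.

-3.329

log2(85.77/862.2) = -3.329  (CG5070)
log2(4.022/14.42) = -1.842  (CG29924)
log2(1928/106.2) = 4.182  (CG31161)
log2(945.5/58.72) = 4.009  (CG2677)
log2(0.054/0.403) = -2.900  (CG12047)
CG5070 is most strongly downregulated.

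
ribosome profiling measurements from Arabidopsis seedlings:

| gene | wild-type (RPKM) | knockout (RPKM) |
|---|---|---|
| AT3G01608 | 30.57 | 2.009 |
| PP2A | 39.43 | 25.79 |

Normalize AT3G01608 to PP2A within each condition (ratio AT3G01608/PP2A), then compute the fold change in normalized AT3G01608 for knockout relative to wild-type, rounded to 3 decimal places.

0.100

AT3G01608/PP2A (wild-type) = 30.57 / 39.43 = 0.7753
AT3G01608/PP2A (knockout) = 2.009 / 25.79 = 0.077898
Fold change = 0.077898 / 0.7753 = 0.1005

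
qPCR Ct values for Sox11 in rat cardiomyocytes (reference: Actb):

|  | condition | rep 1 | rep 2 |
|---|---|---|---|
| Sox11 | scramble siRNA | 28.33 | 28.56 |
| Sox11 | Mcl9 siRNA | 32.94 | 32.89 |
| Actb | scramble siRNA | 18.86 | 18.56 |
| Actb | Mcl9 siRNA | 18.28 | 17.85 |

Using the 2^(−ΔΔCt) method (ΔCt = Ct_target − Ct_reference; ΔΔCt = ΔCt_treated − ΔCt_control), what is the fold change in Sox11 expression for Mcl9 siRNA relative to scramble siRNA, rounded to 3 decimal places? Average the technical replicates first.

Mean Ct: Sox11 scramble siRNA 28.445; Sox11 Mcl9 siRNA 32.915; Actb scramble siRNA 18.710; Actb Mcl9 siRNA 18.065
ΔCt(scramble siRNA) = 28.445 − 18.710 = 9.735
ΔCt(Mcl9 siRNA) = 32.915 − 18.065 = 14.850
ΔΔCt = 14.850 − 9.735 = 5.115
Fold change = 2^(−5.115) = 0.0289

0.029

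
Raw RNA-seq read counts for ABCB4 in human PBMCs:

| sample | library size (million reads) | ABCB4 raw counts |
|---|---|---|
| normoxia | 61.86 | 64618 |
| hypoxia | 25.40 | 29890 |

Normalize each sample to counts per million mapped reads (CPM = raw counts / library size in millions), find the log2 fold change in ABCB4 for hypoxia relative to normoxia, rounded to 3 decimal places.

0.172

CPM(normoxia) = 64618 / 61.86 = 1044.5845
CPM(hypoxia) = 29890 / 25.40 = 1176.7717
Fold change = 1176.7717 / 1044.5845 = 1.12655
log2(1.12655) = 0.1719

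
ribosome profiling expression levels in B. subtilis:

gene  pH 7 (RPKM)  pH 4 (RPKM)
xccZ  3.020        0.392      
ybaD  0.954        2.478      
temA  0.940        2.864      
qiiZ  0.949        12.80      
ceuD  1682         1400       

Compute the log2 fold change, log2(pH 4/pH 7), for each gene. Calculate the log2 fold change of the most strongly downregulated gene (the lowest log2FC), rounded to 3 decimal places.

log2(0.392/3.020) = -2.946  (xccZ)
log2(2.478/0.954) = 1.377  (ybaD)
log2(2.864/0.940) = 1.607  (temA)
log2(12.80/0.949) = 3.754  (qiiZ)
log2(1400/1682) = -0.265  (ceuD)
xccZ is most strongly downregulated.

-2.946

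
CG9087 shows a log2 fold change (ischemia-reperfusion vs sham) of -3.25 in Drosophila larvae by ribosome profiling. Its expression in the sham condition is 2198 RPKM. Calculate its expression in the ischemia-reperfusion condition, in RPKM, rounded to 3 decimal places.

Fold change = 2^(-3.25) = 0.1051
ischemia-reperfusion expression = 2198 × 0.1051 = 231.036

231.036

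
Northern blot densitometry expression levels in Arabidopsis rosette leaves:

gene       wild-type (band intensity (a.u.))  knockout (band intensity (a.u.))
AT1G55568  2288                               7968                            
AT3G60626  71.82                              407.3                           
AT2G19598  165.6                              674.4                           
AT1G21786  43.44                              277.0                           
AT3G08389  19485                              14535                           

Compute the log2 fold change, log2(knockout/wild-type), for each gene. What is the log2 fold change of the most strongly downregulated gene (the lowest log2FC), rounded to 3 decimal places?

-0.423

log2(7968/2288) = 1.800  (AT1G55568)
log2(407.3/71.82) = 2.504  (AT3G60626)
log2(674.4/165.6) = 2.026  (AT2G19598)
log2(277.0/43.44) = 2.673  (AT1G21786)
log2(14535/19485) = -0.423  (AT3G08389)
AT3G08389 is most strongly downregulated.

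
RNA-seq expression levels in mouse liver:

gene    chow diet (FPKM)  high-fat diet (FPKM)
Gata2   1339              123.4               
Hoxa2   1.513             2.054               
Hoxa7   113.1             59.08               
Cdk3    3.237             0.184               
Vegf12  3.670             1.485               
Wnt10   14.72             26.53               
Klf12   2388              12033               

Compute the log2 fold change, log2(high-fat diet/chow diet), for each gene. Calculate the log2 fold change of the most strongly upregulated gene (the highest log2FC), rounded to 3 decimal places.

log2(123.4/1339) = -3.440  (Gata2)
log2(2.054/1.513) = 0.441  (Hoxa2)
log2(59.08/113.1) = -0.937  (Hoxa7)
log2(0.184/3.237) = -4.137  (Cdk3)
log2(1.485/3.670) = -1.305  (Vegf12)
log2(26.53/14.72) = 0.850  (Wnt10)
log2(12033/2388) = 2.333  (Klf12)
Klf12 is most strongly upregulated.

2.333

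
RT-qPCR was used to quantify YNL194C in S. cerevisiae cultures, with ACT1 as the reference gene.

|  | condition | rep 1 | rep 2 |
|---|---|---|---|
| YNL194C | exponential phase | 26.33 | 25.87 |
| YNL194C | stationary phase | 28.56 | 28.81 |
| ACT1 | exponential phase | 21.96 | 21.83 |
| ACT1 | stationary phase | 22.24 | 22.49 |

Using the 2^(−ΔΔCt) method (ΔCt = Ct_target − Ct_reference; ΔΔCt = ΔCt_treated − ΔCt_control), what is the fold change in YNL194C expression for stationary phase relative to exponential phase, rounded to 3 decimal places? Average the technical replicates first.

0.231

Mean Ct: YNL194C exponential phase 26.100; YNL194C stationary phase 28.685; ACT1 exponential phase 21.895; ACT1 stationary phase 22.365
ΔCt(exponential phase) = 26.100 − 21.895 = 4.205
ΔCt(stationary phase) = 28.685 − 22.365 = 6.320
ΔΔCt = 6.320 − 4.205 = 2.115
Fold change = 2^(−2.115) = 0.2308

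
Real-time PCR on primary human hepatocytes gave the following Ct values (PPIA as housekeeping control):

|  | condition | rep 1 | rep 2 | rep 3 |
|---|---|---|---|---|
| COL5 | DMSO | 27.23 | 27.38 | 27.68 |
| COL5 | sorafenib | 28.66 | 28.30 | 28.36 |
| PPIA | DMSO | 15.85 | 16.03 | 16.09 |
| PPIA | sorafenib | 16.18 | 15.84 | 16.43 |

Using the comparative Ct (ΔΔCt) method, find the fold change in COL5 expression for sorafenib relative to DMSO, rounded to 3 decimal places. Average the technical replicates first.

0.555

Mean Ct: COL5 DMSO 27.430; COL5 sorafenib 28.440; PPIA DMSO 15.990; PPIA sorafenib 16.150
ΔCt(DMSO) = 27.430 − 15.990 = 11.440
ΔCt(sorafenib) = 28.440 − 16.150 = 12.290
ΔΔCt = 12.290 − 11.440 = 0.850
Fold change = 2^(−0.850) = 0.5548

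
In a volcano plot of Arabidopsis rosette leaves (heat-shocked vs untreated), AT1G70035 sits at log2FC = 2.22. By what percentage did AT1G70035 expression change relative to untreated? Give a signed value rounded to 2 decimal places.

365.89%

Fold change = 2^(2.22) = 4.6589
Percent change = (FC − 1) × 100% = (4.6589 − 1) × 100 = 365.89%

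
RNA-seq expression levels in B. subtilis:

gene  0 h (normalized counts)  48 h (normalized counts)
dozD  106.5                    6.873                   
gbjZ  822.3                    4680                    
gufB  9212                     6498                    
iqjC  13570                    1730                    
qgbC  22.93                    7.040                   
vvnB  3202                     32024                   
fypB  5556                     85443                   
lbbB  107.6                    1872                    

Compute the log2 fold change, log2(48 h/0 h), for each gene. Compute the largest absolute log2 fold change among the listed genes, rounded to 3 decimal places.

log2(6.873/106.5) = -3.954  (dozD)
log2(4680/822.3) = 2.509  (gbjZ)
log2(6498/9212) = -0.504  (gufB)
log2(1730/13570) = -2.972  (iqjC)
log2(7.040/22.93) = -1.704  (qgbC)
log2(32024/3202) = 3.322  (vvnB)
log2(85443/5556) = 3.943  (fypB)
log2(1872/107.6) = 4.121  (lbbB)
The largest magnitude belongs to lbbB.

4.121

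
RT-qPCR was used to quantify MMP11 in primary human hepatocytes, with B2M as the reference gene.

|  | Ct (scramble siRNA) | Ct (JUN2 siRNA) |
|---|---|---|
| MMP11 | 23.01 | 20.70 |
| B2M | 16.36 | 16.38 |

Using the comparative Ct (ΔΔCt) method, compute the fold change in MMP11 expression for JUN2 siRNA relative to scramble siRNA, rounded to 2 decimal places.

ΔCt(scramble siRNA) = 23.010 − 16.360 = 6.650
ΔCt(JUN2 siRNA) = 20.700 − 16.380 = 4.320
ΔΔCt = 4.320 − 6.650 = -2.330
Fold change = 2^(−(-2.330)) = 2^2.330 = 5.028

5.03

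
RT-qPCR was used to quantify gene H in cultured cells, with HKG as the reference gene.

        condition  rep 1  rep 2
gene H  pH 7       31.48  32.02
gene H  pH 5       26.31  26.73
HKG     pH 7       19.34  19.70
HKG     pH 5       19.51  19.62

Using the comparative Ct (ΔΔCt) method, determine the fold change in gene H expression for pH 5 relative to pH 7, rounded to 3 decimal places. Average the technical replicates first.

38.720

Mean Ct: gene H pH 7 31.750; gene H pH 5 26.520; HKG pH 7 19.520; HKG pH 5 19.565
ΔCt(pH 7) = 31.750 − 19.520 = 12.230
ΔCt(pH 5) = 26.520 − 19.565 = 6.955
ΔΔCt = 6.955 − 12.230 = -5.275
Fold change = 2^(−(-5.275)) = 2^5.275 = 38.7198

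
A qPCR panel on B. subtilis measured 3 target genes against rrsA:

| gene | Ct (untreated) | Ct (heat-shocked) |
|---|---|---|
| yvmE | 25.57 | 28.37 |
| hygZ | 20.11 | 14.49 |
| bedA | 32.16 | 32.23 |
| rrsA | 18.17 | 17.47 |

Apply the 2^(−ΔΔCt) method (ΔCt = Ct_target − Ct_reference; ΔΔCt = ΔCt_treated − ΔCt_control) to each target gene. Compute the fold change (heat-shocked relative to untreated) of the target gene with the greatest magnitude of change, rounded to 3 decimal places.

30.274

yvmE: ΔΔCt = (28.37−17.47) − (25.57−18.17) = 10.90 − 7.40 = 3.50; fold change = 2^-3.50 = 0.088
hygZ: ΔΔCt = (14.49−17.47) − (20.11−18.17) = -2.98 − 1.94 = -4.92; fold change = 2^4.92 = 30.274
bedA: ΔΔCt = (32.23−17.47) − (32.16−18.17) = 14.76 − 13.99 = 0.77; fold change = 2^-0.77 = 0.586
hygZ has the largest |ΔΔCt| = 4.92.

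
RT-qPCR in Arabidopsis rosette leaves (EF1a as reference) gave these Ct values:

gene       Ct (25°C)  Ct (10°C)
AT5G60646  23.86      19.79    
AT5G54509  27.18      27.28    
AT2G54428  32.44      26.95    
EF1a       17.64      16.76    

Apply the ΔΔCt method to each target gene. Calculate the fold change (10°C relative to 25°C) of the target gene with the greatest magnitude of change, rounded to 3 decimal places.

24.420

AT5G60646: ΔΔCt = (19.79−16.76) − (23.86−17.64) = 3.03 − 6.22 = -3.19; fold change = 2^3.19 = 9.126
AT5G54509: ΔΔCt = (27.28−16.76) − (27.18−17.64) = 10.52 − 9.54 = 0.98; fold change = 2^-0.98 = 0.507
AT2G54428: ΔΔCt = (26.95−16.76) − (32.44−17.64) = 10.19 − 14.80 = -4.61; fold change = 2^4.61 = 24.420
AT2G54428 has the largest |ΔΔCt| = 4.61.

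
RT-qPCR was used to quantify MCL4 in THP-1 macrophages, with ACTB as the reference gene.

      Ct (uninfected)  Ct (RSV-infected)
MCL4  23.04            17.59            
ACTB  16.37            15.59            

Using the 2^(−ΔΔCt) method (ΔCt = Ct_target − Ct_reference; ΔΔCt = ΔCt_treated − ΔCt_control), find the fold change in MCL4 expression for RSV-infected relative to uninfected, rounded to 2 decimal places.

25.46

ΔCt(uninfected) = 23.040 − 16.370 = 6.670
ΔCt(RSV-infected) = 17.590 − 15.590 = 2.000
ΔΔCt = 2.000 − 6.670 = -4.670
Fold change = 2^(−(-4.670)) = 2^4.670 = 25.457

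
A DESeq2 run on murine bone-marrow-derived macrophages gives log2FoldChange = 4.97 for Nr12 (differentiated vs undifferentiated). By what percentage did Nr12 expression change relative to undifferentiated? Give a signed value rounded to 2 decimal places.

3034.14%

Fold change = 2^(4.97) = 31.3414
Percent change = (FC − 1) × 100% = (31.3414 − 1) × 100 = 3034.14%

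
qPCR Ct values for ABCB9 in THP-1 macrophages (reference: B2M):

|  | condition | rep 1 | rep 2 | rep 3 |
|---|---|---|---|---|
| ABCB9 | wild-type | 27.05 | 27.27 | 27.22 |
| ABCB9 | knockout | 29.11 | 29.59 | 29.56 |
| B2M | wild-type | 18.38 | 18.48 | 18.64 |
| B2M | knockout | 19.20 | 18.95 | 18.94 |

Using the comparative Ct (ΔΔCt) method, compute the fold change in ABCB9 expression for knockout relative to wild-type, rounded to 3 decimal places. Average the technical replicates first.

Mean Ct: ABCB9 wild-type 27.180; ABCB9 knockout 29.420; B2M wild-type 18.500; B2M knockout 19.030
ΔCt(wild-type) = 27.180 − 18.500 = 8.680
ΔCt(knockout) = 29.420 − 19.030 = 10.390
ΔΔCt = 10.390 − 8.680 = 1.710
Fold change = 2^(−1.710) = 0.3057

0.306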